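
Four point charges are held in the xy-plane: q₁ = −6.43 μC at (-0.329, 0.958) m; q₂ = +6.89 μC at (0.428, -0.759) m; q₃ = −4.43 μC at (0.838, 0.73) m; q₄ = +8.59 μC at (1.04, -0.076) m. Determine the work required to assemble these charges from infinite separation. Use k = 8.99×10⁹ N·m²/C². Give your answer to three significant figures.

-0.296 J

The work to assemble the configuration equals its total potential energy, U = Σ kqᵢqⱼ/rᵢⱼ over all pairs.
Pair separations: r₁₂ = 1.88 m, r₁₃ = 1.19 m, r₁₄ = 1.72 m, r₂₃ = 1.54 m, r₂₄ = 0.917 m, r₃₄ = 0.831 m.
Summing all 6 pair terms gives U = -0.296 J.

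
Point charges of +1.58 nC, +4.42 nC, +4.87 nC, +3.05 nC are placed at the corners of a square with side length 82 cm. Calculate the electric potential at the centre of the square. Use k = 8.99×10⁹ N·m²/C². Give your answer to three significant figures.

Electric potential is a scalar, so the contributions from each charge add algebraically: V = Σ kqᵢ/rᵢ.
The distance from each corner to the centre is a√2/2 = 0.580 m.
V = k[(1.58×10⁻⁹)/(0.580) + (4.42×10⁻⁹)/(0.580) + (4.87×10⁻⁹)/(0.580) + (3.05×10⁻⁹)/(0.580)] = 216 V.

216 V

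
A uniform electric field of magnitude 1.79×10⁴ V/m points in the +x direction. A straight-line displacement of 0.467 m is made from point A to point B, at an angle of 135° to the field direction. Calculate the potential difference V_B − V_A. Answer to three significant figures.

Only the component of displacement along E changes the potential: ΔV = −E·d·cosθ.
ΔV = −(1.79×10⁴ V/m)(0.467 m)cos135° = 5910 V.

5910 V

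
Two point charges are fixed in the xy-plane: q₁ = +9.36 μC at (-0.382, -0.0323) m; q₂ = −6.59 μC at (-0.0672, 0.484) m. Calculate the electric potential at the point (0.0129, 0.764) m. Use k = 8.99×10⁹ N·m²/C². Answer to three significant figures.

The total potential is the scalar sum of each charge's contribution, V = Σ kqᵢ/rᵢ.
Distances from the field point to each charge: r₁ = 0.889 m, r₂ = 0.291 m.
V = k[(9.36×10⁻⁶)/(0.889) + (-6.59×10⁻⁶)/(0.291)] = -1.09×10⁵ V.

-1.09×10⁵ V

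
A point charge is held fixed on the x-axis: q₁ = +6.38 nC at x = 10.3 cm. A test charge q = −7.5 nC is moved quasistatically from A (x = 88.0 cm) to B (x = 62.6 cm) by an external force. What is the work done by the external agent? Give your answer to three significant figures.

-2.69×10⁻⁷ J

For quasistatic motion the external work equals the change in potential energy: W_ext = qΔV = q(V_B − V_A).
At A: distance to the source charge is 0.777 m; V_A = kq₁/r = 73.8 V.
At B: distance to the source charge is 0.523 m; V_B = kq₁/r = 110 V.
ΔV = V_B − V_A = 35.9 V.
W_ext = qΔV = (-7.50×10⁻⁹ C)(35.9 V) = -2.69×10⁻⁷ J.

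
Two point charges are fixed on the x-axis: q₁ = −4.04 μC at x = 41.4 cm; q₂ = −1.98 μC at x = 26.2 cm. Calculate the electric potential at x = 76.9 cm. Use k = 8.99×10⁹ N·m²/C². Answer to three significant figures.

-1.37×10⁵ V

Electric potential is a scalar, so the contributions from each charge add algebraically: V = Σ kqᵢ/rᵢ.
Distances from the field point to each charge: r₁ = 0.355 m, r₂ = 0.507 m.
V = k[(-4.04×10⁻⁶)/(0.355) + (-1.98×10⁻⁶)/(0.507)] = -1.37×10⁵ V.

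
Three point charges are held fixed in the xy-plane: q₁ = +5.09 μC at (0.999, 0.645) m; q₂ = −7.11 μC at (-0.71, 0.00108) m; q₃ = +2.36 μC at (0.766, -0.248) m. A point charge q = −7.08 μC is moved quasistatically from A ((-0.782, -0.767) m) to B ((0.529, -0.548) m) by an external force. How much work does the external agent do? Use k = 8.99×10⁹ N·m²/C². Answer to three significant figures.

For quasistatic motion the external work equals the change in potential energy: W_ext = qΔV = q(V_B − V_A).
At A: distances to the source charges are 2.27 m, 0.771 m, 1.63 m; V_A = Σ kqᵢ/rᵢ = -4.97×10⁴ V.
At B: distances to the source charges are 1.28 m, 1.36 m, 0.382 m; V_B = Σ kqᵢ/rᵢ = 4.40×10⁴ V.
ΔV = V_B − V_A = 9.37×10⁴ V.
W_ext = qΔV = (-7.08×10⁻⁶ C)(9.37×10⁴ V) = -0.664 J.

-0.664 J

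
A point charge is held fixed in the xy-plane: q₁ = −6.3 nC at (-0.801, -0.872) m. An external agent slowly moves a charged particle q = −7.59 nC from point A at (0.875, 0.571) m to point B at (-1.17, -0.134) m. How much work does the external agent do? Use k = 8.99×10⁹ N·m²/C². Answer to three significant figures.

For quasistatic motion the external work equals the change in potential energy: W_ext = qΔV = q(V_B − V_A).
At A: distance to the source charge is 2.21 m; V_A = kq₁/r = -25.6 V.
At B: distance to the source charge is 0.825 m; V_B = kq₁/r = -68.6 V.
ΔV = V_B − V_A = -43.0 V.
W_ext = qΔV = (-7.59×10⁻⁹ C)(-43.0 V) = 3.27×10⁻⁷ J.

3.27×10⁻⁷ J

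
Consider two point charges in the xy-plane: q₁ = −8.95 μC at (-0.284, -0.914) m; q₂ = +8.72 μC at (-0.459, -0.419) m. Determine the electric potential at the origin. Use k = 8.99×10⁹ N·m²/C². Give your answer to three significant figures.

4.21×10⁴ V

The total potential is the scalar sum of each charge's contribution, V = Σ kqᵢ/rᵢ.
Distances from the field point to each charge: r₁ = 0.957 m, r₂ = 0.621 m.
V = k[(-8.95×10⁻⁶)/(0.957) + (8.72×10⁻⁶)/(0.621)] = 4.21×10⁴ V.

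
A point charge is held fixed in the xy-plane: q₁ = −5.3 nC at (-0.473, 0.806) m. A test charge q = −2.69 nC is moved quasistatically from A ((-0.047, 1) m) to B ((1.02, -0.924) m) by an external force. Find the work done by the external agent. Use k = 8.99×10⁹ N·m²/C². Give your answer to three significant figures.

For quasistatic motion the external work equals the change in potential energy: W_ext = qΔV = q(V_B − V_A).
At A: distance to the source charge is 0.468 m; V_A = kq₁/r = -102 V.
At B: distance to the source charge is 2.29 m; V_B = kq₁/r = -20.9 V.
ΔV = V_B − V_A = 80.9 V.
W_ext = qΔV = (-2.69×10⁻⁹ C)(80.9 V) = -2.18×10⁻⁷ J.

-2.18×10⁻⁷ J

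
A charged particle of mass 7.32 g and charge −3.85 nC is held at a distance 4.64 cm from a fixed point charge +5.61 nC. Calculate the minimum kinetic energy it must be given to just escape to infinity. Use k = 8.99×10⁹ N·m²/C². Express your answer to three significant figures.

4.18×10⁻⁶ J

To just escape, total mechanical energy must reach zero at infinity: ½mv²_min + U = 0, so ½mv²_min = −U = |kQq|/r.
|U| = |kQq|/r = (8.99×10⁹ N·m²/C²)(5.61×10⁻⁹)(3.85×10⁻⁹)/(0.0464) = 4.18×10⁻⁶ J.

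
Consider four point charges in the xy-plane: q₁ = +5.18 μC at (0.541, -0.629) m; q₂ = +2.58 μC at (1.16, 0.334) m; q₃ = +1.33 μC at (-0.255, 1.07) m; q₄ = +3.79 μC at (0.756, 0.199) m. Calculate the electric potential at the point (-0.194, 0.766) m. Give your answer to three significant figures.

The total potential is the scalar sum of each charge's contribution, V = Σ kqᵢ/rᵢ.
Distances from the field point to each charge: r₁ = 1.58 m, r₂ = 1.42 m, r₃ = 0.310 m, r₄ = 1.11 m.
V = k[(5.18×10⁻⁶)/(1.58) + (2.58×10⁻⁶)/(1.42) + (1.33×10⁻⁶)/(0.310) + (3.79×10⁻⁶)/(1.11)] = 1.15×10⁵ V.

1.15×10⁵ V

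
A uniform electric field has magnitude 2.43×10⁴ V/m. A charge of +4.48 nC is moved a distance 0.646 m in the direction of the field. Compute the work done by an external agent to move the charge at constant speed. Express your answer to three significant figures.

-7.03×10⁻⁵ J

The potential change for a displacement 0.646 m in the direction of the field is ΔV = −Ed = -1.57×10⁴ V.
W_ext = qΔV = -7.03×10⁻⁵ J.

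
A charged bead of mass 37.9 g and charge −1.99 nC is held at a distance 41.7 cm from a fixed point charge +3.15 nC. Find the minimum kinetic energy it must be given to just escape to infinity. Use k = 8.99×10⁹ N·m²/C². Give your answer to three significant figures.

To just escape, total mechanical energy must reach zero at infinity: ½mv²_min + U = 0, so ½mv²_min = −U = |kQq|/r.
|U| = |kQq|/r = (8.99×10⁹ N·m²/C²)(3.15×10⁻⁹)(1.99×10⁻⁹)/(0.417) = 1.35×10⁻⁷ J.

1.35×10⁻⁷ J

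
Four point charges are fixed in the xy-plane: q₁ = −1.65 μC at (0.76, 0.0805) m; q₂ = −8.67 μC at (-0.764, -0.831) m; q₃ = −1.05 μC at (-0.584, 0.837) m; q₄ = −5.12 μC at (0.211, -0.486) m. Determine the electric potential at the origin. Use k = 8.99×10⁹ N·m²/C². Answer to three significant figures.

-1.85×10⁵ V

Electric potential is a scalar, so the contributions from each charge add algebraically: V = Σ kqᵢ/rᵢ.
Distances from the field point to each charge: r₁ = 0.764 m, r₂ = 1.13 m, r₃ = 1.02 m, r₄ = 0.530 m.
V = k[(-1.65×10⁻⁶)/(0.764) + (-8.67×10⁻⁶)/(1.13) + (-1.05×10⁻⁶)/(1.02) + (-5.12×10⁻⁶)/(0.530)] = -1.85×10⁵ V.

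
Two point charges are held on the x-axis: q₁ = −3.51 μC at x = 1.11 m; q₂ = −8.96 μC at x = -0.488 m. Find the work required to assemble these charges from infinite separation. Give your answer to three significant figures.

0.177 J

The work to assemble the configuration equals its total potential energy, U = Σ kqᵢqⱼ/rᵢⱼ over all pairs.
Pair separations: r₁₂ = 1.60 m.
U = (0.177) = 0.177 J.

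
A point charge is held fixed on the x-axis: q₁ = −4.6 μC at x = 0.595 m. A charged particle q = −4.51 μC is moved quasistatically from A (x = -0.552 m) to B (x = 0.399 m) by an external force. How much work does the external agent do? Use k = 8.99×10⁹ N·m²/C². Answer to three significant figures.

For quasistatic motion the external work equals the change in potential energy: W_ext = qΔV = q(V_B − V_A).
At A: distance to the source charge is 1.15 m; V_A = kq₁/r = -3.61×10⁴ V.
At B: distance to the source charge is 0.196 m; V_B = kq₁/r = -2.11×10⁵ V.
ΔV = V_B − V_A = -1.75×10⁵ V.
W_ext = qΔV = (-4.51×10⁻⁶ C)(-1.75×10⁵ V) = 0.789 J.

0.789 J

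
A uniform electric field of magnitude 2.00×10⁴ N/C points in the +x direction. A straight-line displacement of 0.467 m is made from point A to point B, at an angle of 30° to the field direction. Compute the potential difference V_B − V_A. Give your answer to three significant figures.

Only the component of displacement along E changes the potential: ΔV = −E·d·cosθ.
ΔV = −(2.00×10⁴ V/m)(0.467 m)cos30° = -8090 V.

-8090 V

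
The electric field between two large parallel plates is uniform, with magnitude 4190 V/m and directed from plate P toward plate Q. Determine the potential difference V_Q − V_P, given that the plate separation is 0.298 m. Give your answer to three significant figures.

In a uniform field, potential decreases in the direction of E: ΔV = −E·d for a displacement d parallel to E.
Going from P to Q is a displacement of 0.298 m along the field, so V_Q − V_P = −Ed = -1250 V.

-1250 V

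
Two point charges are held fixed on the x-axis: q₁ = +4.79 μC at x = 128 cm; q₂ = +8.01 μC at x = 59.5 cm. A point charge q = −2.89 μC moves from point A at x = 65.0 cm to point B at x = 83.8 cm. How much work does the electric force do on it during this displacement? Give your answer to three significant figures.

The work done by the electric force is W_field = −ΔU = −q(V_B − V_A) = q(V_A − V_B).
At A: distances to the source charges are 0.630 m, 0.0550 m; V_A = Σ kqᵢ/rᵢ = 1.38×10⁶ V.
At B: distances to the source charges are 0.442 m, 0.243 m; V_B = Σ kqᵢ/rᵢ = 3.94×10⁵ V.
ΔV = V_B − V_A = -9.84×10⁵ V.
W_field = −qΔV = −(-2.89×10⁻⁶ C)(-9.84×10⁵ V) = -2.84 J.

-2.84 J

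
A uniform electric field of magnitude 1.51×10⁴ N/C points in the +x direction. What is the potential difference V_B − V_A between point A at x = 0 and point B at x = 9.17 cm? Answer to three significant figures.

-1380 V

In a uniform field, potential decreases in the direction of E: V_B − V_A = −E·Δx.
V_B − V_A = −(1.51×10⁴ V/m)(0.0917 m) = -1380 V.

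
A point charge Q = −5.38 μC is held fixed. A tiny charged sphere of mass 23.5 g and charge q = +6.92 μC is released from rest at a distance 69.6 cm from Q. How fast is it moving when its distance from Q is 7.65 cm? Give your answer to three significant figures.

Only the electrostatic force acts, so mechanical energy is conserved: ½mv² = U₁ − U₂ = kQq(1/r₁ − 1/r₂).
U₁ − U₂ = (8.99×10⁹ N·m²/C²)(-5.38×10⁻⁶ C)(6.92×10⁻⁶ C)(1/0.696 − 1/0.0765) = 3.89 J.
v = √(2·3.89/0.0235) = 18.2 m/s.

18.2 m/s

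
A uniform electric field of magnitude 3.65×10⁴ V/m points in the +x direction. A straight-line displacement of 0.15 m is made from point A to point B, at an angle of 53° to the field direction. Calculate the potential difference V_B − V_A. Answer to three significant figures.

Only the component of displacement along E changes the potential: ΔV = −E·d·cosθ.
ΔV = −(3.65×10⁴ V/m)(0.150 m)cos53° = -3290 V.

-3290 V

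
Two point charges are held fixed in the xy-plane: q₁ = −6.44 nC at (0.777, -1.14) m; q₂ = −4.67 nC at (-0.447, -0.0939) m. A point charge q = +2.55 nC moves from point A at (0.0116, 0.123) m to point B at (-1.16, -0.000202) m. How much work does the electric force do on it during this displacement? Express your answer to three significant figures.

The work done by the electric force is W_field = −ΔU = −q(V_B − V_A) = q(V_A − V_B).
At A: distances to the source charges are 1.48 m, 0.507 m; V_A = Σ kqᵢ/rᵢ = -122 V.
At B: distances to the source charges are 2.25 m, 0.719 m; V_B = Σ kqᵢ/rᵢ = -84.1 V.
ΔV = V_B − V_A = 37.8 V.
W_field = −qΔV = −(2.55×10⁻⁹ C)(37.8 V) = -9.64×10⁻⁸ J.

-9.64×10⁻⁸ J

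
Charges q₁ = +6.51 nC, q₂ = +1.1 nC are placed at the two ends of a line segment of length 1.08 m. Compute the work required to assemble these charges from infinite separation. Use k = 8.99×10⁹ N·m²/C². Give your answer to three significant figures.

The work to assemble the configuration equals its total potential energy, U = Σ kqᵢqⱼ/rᵢⱼ over all pairs.
The separation is r = 1.08 m.
U = (5.96×10⁻⁸) = 5.96×10⁻⁸ J.

5.96×10⁻⁸ J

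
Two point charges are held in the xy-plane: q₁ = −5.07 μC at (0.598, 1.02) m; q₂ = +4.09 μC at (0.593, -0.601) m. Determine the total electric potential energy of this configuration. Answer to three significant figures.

The work to assemble the configuration equals its total potential energy, U = Σ kqᵢqⱼ/rᵢⱼ over all pairs.
Pair separations: r₁₂ = 1.62 m.
U = (-0.115) = -0.115 J.

-0.115 J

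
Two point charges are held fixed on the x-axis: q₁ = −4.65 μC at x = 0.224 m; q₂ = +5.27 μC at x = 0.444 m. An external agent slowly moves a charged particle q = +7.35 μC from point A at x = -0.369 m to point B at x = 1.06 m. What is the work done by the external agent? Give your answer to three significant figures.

0.288 J

For quasistatic motion the external work equals the change in potential energy: W_ext = qΔV = q(V_B − V_A).
At A: distances to the source charges are 0.593 m, 0.813 m; V_A = Σ kqᵢ/rᵢ = -1.22×10⁴ V.
At B: distances to the source charges are 0.836 m, 0.616 m; V_B = Σ kqᵢ/rᵢ = 2.69×10⁴ V.
ΔV = V_B − V_A = 3.91×10⁴ V.
W_ext = qΔV = (7.35×10⁻⁶ C)(3.91×10⁴ V) = 0.288 J.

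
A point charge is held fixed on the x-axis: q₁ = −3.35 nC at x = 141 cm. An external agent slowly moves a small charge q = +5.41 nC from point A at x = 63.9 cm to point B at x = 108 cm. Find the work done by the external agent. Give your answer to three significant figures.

For quasistatic motion the external work equals the change in potential energy: W_ext = qΔV = q(V_B − V_A).
At A: distance to the source charge is 0.771 m; V_A = kq₁/r = -39.1 V.
At B: distance to the source charge is 0.330 m; V_B = kq₁/r = -91.3 V.
ΔV = V_B − V_A = -52.2 V.
W_ext = qΔV = (5.41×10⁻⁹ C)(-52.2 V) = -2.82×10⁻⁷ J.

-2.82×10⁻⁷ J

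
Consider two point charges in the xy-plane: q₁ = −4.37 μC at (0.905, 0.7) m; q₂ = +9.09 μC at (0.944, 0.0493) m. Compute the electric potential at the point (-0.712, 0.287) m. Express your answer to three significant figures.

2.53×10⁴ V

The total potential is the scalar sum of each charge's contribution, V = Σ kqᵢ/rᵢ.
Distances from the field point to each charge: r₁ = 1.67 m, r₂ = 1.67 m.
V = k[(-4.37×10⁻⁶)/(1.67) + (9.09×10⁻⁶)/(1.67)] = 2.53×10⁴ V.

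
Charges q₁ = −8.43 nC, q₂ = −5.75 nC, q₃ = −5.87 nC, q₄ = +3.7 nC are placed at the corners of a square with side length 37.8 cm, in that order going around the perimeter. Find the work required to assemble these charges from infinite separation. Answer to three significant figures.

The work to assemble the configuration equals its total potential energy, U = Σ kqᵢqⱼ/rᵢⱼ over all pairs.
The four side pairs have separation 0.378 m and the two diagonal pairs 0.535 m.
Summing all 6 pair terms gives U = 1.17×10⁻⁶ J.

1.17×10⁻⁶ J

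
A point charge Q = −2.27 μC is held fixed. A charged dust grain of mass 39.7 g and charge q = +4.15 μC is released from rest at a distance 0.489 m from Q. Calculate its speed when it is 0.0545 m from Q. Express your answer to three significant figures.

8.34 m/s

Only the electrostatic force acts, so mechanical energy is conserved: ½mv² = U₁ − U₂ = kQq(1/r₁ − 1/r₂).
U₁ − U₂ = (8.99×10⁹ N·m²/C²)(-2.27×10⁻⁶ C)(4.15×10⁻⁶ C)(1/0.489 − 1/0.0545) = 1.38 J.
v = √(2·1.38/0.0397) = 8.34 m/s.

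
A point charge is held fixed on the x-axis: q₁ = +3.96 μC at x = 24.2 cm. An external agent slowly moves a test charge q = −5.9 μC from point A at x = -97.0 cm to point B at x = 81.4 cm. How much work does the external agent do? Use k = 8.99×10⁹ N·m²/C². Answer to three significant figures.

-0.194 J

For quasistatic motion the external work equals the change in potential energy: W_ext = qΔV = q(V_B − V_A).
At A: distance to the source charge is 1.21 m; V_A = kq₁/r = 2.94×10⁴ V.
At B: distance to the source charge is 0.572 m; V_B = kq₁/r = 6.22×10⁴ V.
ΔV = V_B − V_A = 3.29×10⁴ V.
W_ext = qΔV = (-5.90×10⁻⁶ C)(3.29×10⁴ V) = -0.194 J.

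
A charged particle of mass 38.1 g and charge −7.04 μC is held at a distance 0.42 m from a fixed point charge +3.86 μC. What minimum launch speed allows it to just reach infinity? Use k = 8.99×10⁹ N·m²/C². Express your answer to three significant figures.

To just escape, total mechanical energy must reach zero at infinity: ½mv²_min + U = 0, so ½mv²_min = −U = |kQq|/r.
|U| = |kQq|/r = (8.99×10⁹ N·m²/C²)(3.86×10⁻⁶)(7.04×10⁻⁶)/(0.420) = 0.582 J.
v_min = √(2|U|/m) = √(2·0.582/0.0381) = 5.53 m/s.

5.53 m/s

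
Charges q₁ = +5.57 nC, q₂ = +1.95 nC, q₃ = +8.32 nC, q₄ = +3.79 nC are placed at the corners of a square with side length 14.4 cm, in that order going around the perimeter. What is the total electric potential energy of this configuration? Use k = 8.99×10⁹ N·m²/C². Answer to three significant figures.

7.35×10⁻⁶ J

The work to assemble the configuration equals its total potential energy, U = Σ kqᵢqⱼ/rᵢⱼ over all pairs.
The four side pairs have separation 0.144 m and the two diagonal pairs 0.204 m.
Summing all 6 pair terms gives U = 7.35×10⁻⁶ J.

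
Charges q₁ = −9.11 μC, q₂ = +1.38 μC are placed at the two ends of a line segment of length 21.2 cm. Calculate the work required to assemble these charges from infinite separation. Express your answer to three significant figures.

-0.533 J

The work to assemble the configuration equals its total potential energy, U = Σ kqᵢqⱼ/rᵢⱼ over all pairs.
The separation is r = 0.212 m.
U = (-0.533) = -0.533 J.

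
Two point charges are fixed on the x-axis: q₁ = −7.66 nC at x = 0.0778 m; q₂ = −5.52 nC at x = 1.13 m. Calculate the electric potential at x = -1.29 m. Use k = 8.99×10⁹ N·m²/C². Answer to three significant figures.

-70.9 V

The total potential is the scalar sum of each charge's contribution, V = Σ kqᵢ/rᵢ.
Distances from the field point to each charge: r₁ = 1.37 m, r₂ = 2.42 m.
V = k[(-7.66×10⁻⁹)/(1.37) + (-5.52×10⁻⁹)/(2.42)] = -70.9 V.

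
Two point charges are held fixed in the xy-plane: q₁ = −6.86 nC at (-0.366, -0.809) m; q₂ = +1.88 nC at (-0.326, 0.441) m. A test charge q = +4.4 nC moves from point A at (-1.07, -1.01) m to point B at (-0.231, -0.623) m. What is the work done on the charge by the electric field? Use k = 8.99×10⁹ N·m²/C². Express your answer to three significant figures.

The work done by the electric force is W_field = −ΔU = −q(V_B − V_A) = q(V_A − V_B).
At A: distances to the source charges are 0.732 m, 1.63 m; V_A = Σ kqᵢ/rᵢ = -73.9 V.
At B: distances to the source charges are 0.230 m, 1.07 m; V_B = Σ kqᵢ/rᵢ = -253 V.
ΔV = V_B − V_A = -179 V.
W_field = −qΔV = −(4.40×10⁻⁹ C)(-179 V) = 7.86×10⁻⁷ J.

7.86×10⁻⁷ J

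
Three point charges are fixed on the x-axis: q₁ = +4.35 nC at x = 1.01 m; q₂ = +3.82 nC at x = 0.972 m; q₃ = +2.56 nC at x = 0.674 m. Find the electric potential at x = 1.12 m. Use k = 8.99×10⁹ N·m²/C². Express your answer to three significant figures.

639 V

Electric potential is a scalar, so the contributions from each charge add algebraically: V = Σ kqᵢ/rᵢ.
Distances from the field point to each charge: r₁ = 0.110 m, r₂ = 0.148 m, r₃ = 0.446 m.
V = k[(4.35×10⁻⁹)/(0.110) + (3.82×10⁻⁹)/(0.148) + (2.56×10⁻⁹)/(0.446)] = 639 V.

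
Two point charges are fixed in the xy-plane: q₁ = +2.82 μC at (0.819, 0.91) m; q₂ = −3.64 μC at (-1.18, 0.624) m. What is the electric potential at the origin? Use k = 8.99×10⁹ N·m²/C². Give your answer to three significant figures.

-3810 V

The total potential is the scalar sum of each charge's contribution, V = Σ kqᵢ/rᵢ.
Distances from the field point to each charge: r₁ = 1.22 m, r₂ = 1.33 m.
V = k[(2.82×10⁻⁶)/(1.22) + (-3.64×10⁻⁶)/(1.33)] = -3810 V.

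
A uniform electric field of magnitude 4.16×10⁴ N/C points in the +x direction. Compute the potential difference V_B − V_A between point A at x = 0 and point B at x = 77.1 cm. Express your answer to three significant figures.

In a uniform field, potential decreases in the direction of E: V_B − V_A = −E·Δx.
V_B − V_A = −(4.16×10⁴ V/m)(0.771 m) = -3.21×10⁴ V.

-3.21×10⁴ V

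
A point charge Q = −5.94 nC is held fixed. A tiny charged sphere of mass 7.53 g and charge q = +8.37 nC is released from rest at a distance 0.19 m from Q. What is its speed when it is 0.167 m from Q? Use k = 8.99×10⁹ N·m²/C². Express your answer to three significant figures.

9.28×10⁻³ m/s

Only the electrostatic force acts, so mechanical energy is conserved: ½mv² = U₁ − U₂ = kQq(1/r₁ − 1/r₂).
U₁ − U₂ = (8.99×10⁹ N·m²/C²)(-5.94×10⁻⁹ C)(8.37×10⁻⁹ C)(1/0.190 − 1/0.167) = 3.24×10⁻⁷ J.
v = √(2·3.24×10⁻⁷/7.53×10⁻³) = 9.28×10⁻³ m/s.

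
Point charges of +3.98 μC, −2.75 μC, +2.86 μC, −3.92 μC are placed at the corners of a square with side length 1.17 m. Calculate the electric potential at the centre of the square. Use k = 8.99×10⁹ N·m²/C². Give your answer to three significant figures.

1850 V

Electric potential is a scalar, so the contributions from each charge add algebraically: V = Σ kqᵢ/rᵢ.
The distance from each corner to the centre is a√2/2 = 0.827 m.
V = k[(3.98×10⁻⁶)/(0.827) + (-2.75×10⁻⁶)/(0.827) + (2.86×10⁻⁶)/(0.827) + (-3.92×10⁻⁶)/(0.827)] = 1850 V.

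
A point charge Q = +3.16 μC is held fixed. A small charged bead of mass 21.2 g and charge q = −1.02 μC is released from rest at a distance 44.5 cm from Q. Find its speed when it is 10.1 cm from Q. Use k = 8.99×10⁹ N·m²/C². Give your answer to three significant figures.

4.57 m/s

Only the electrostatic force acts, so mechanical energy is conserved: ½mv² = U₁ − U₂ = kQq(1/r₁ − 1/r₂).
U₁ − U₂ = (8.99×10⁹ N·m²/C²)(3.16×10⁻⁶ C)(-1.02×10⁻⁶ C)(1/0.445 − 1/0.101) = 0.222 J.
v = √(2·0.222/0.0212) = 4.57 m/s.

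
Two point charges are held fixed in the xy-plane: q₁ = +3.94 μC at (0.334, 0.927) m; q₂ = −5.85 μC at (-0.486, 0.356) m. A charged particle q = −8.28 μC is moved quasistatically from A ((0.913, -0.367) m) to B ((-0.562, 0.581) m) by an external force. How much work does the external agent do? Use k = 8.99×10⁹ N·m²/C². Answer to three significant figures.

For quasistatic motion the external work equals the change in potential energy: W_ext = qΔV = q(V_B − V_A).
At A: distances to the source charges are 1.42 m, 1.57 m; V_A = Σ kqᵢ/rᵢ = -8410 V.
At B: distances to the source charges are 0.960 m, 0.237 m; V_B = Σ kqᵢ/rᵢ = -1.85×10⁵ V.
ΔV = V_B − V_A = -1.76×10⁵ V.
W_ext = qΔV = (-8.28×10⁻⁶ C)(-1.76×10⁵ V) = 1.46 J.

1.46 J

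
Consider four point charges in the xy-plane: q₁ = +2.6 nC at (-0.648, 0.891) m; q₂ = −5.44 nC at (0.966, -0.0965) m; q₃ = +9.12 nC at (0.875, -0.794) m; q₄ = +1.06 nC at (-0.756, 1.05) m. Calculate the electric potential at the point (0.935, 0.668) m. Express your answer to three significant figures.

12.2 V

Electric potential is a scalar, so the contributions from each charge add algebraically: V = Σ kqᵢ/rᵢ.
Distances from the field point to each charge: r₁ = 1.60 m, r₂ = 0.765 m, r₃ = 1.46 m, r₄ = 1.73 m.
V = k[(2.60×10⁻⁹)/(1.60) + (-5.44×10⁻⁹)/(0.765) + (9.12×10⁻⁹)/(1.46) + (1.06×10⁻⁹)/(1.73)] = 12.2 V.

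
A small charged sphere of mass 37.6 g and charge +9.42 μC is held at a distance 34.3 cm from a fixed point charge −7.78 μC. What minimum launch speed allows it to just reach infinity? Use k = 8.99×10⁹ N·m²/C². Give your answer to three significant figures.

To just escape, total mechanical energy must reach zero at infinity: ½mv²_min + U = 0, so ½mv²_min = −U = |kQq|/r.
|U| = |kQq|/r = (8.99×10⁹ N·m²/C²)(7.78×10⁻⁶)(9.42×10⁻⁶)/(0.343) = 1.92 J.
v_min = √(2|U|/m) = √(2·1.92/0.0376) = 10.1 m/s.

10.1 m/s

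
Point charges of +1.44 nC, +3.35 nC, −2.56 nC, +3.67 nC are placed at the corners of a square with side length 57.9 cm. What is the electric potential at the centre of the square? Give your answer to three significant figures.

The total potential is the scalar sum of each charge's contribution, V = Σ kqᵢ/rᵢ.
The distance from each corner to the centre is a√2/2 = 0.409 m.
V = k[(1.44×10⁻⁹)/(0.409) + (3.35×10⁻⁹)/(0.409) + (-2.56×10⁻⁹)/(0.409) + (3.67×10⁻⁹)/(0.409)] = 130 V.

130 V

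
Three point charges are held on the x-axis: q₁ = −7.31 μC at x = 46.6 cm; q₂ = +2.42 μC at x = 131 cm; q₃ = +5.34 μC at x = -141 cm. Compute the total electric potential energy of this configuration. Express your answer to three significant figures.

-0.333 J

The work to assemble the configuration equals its total potential energy, U = Σ kqᵢqⱼ/rᵢⱼ over all pairs.
Pair separations: r₁₂ = 0.844 m, r₁₃ = 1.88 m, r₂₃ = 2.72 m.
U = (-0.188) + (-0.187) + (0.0427) = -0.333 J.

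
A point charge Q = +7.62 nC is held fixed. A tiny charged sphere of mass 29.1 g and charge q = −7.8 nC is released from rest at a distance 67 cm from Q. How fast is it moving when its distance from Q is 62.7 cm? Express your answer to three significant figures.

Only the electrostatic force acts, so mechanical energy is conserved: ½mv² = U₁ − U₂ = kQq(1/r₁ − 1/r₂).
U₁ − U₂ = (8.99×10⁹ N·m²/C²)(7.62×10⁻⁹ C)(-7.80×10⁻⁹ C)(1/0.670 − 1/0.627) = 5.47×10⁻⁸ J.
v = √(2·5.47×10⁻⁸/0.0291) = 1.94×10⁻³ m/s.

1.94×10⁻³ m/s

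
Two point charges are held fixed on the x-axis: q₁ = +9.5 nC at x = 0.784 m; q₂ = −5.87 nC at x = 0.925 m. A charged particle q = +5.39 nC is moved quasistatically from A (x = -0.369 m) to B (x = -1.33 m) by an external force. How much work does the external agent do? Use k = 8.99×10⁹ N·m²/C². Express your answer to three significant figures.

For quasistatic motion the external work equals the change in potential energy: W_ext = qΔV = q(V_B − V_A).
At A: distances to the source charges are 1.15 m, 1.29 m; V_A = Σ kqᵢ/rᵢ = 33.3 V.
At B: distances to the source charges are 2.11 m, 2.25 m; V_B = Σ kqᵢ/rᵢ = 17.0 V.
ΔV = V_B − V_A = -16.3 V.
W_ext = qΔV = (5.39×10⁻⁹ C)(-16.3 V) = -8.78×10⁻⁸ J.

-8.78×10⁻⁸ J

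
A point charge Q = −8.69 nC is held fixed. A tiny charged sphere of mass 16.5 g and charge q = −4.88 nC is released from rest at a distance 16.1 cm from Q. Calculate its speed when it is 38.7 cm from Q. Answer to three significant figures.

Only the electrostatic force acts, so mechanical energy is conserved: ½mv² = U₁ − U₂ = kQq(1/r₁ − 1/r₂).
U₁ − U₂ = (8.99×10⁹ N·m²/C²)(-8.69×10⁻⁹ C)(-4.88×10⁻⁹ C)(1/0.161 − 1/0.387) = 1.38×10⁻⁶ J.
v = √(2·1.38×10⁻⁶/0.0165) = 0.0129 m/s.

0.0129 m/s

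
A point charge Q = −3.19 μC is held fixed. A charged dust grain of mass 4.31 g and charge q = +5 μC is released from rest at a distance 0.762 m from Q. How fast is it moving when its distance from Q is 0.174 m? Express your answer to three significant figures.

17.2 m/s

Only the electrostatic force acts, so mechanical energy is conserved: ½mv² = U₁ − U₂ = kQq(1/r₁ − 1/r₂).
U₁ − U₂ = (8.99×10⁹ N·m²/C²)(-3.19×10⁻⁶ C)(5.00×10⁻⁶ C)(1/0.762 − 1/0.174) = 0.636 J.
v = √(2·0.636/4.31×10⁻³) = 17.2 m/s.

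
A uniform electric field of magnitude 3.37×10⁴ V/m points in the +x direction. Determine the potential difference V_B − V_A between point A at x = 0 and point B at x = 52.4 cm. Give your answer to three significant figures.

-1.77×10⁴ V

In a uniform field, potential decreases in the direction of E: V_B − V_A = −E·Δx.
V_B − V_A = −(3.37×10⁴ V/m)(0.524 m) = -1.77×10⁴ V.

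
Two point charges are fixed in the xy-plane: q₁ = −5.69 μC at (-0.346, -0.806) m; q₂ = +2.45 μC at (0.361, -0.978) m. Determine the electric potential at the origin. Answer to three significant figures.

-3.72×10⁴ V

The total potential is the scalar sum of each charge's contribution, V = Σ kqᵢ/rᵢ.
Distances from the field point to each charge: r₁ = 0.877 m, r₂ = 1.04 m.
V = k[(-5.69×10⁻⁶)/(0.877) + (2.45×10⁻⁶)/(1.04)] = -3.72×10⁴ V.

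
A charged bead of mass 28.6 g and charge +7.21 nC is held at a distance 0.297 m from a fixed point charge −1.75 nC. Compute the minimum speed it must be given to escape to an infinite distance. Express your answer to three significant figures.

5.17×10⁻³ m/s

To just escape, total mechanical energy must reach zero at infinity: ½mv²_min + U = 0, so ½mv²_min = −U = |kQq|/r.
|U| = |kQq|/r = (8.99×10⁹ N·m²/C²)(1.75×10⁻⁹)(7.21×10⁻⁹)/(0.297) = 3.82×10⁻⁷ J.
v_min = √(2|U|/m) = √(2·3.82×10⁻⁷/0.0286) = 5.17×10⁻³ m/s.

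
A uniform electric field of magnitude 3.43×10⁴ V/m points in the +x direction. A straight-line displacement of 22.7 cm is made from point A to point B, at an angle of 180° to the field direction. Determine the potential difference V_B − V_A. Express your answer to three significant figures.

Only the component of displacement along E changes the potential: ΔV = −E·d·cosθ.
ΔV = −(3.43×10⁴ V/m)(0.227 m)cos180° = 7790 V.

7790 V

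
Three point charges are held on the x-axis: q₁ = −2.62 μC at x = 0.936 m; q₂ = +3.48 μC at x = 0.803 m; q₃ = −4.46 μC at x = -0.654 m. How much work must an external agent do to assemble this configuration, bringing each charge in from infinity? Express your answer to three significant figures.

The assembly work is the sum of pairwise potential energies, U = Σ_{i<j} kqᵢqⱼ/rᵢⱼ.
Pair separations: r₁₂ = 0.133 m, r₁₃ = 1.59 m, r₂₃ = 1.46 m.
U = (-0.616) + (0.0661) + (-0.0958) = -0.646 J.

-0.646 J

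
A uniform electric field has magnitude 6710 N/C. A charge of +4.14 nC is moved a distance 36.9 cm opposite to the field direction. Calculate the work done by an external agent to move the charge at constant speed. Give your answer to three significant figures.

The potential change for a displacement 36.9 cm opposite to the field direction is ΔV = +Ed = 2480 V.
W_ext = qΔV = 1.03×10⁻⁵ J.

1.03×10⁻⁵ J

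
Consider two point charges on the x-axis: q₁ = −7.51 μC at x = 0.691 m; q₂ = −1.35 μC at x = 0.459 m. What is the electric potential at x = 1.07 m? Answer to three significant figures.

Electric potential is a scalar, so the contributions from each charge add algebraically: V = Σ kqᵢ/rᵢ.
Distances from the field point to each charge: r₁ = 0.379 m, r₂ = 0.611 m.
V = k[(-7.51×10⁻⁶)/(0.379) + (-1.35×10⁻⁶)/(0.611)] = -1.98×10⁵ V.

-1.98×10⁵ V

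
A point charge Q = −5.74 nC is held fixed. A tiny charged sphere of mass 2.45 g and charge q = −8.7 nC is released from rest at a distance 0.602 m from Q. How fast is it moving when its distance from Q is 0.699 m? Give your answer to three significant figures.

Only the electrostatic force acts, so mechanical energy is conserved: ½mv² = U₁ − U₂ = kQq(1/r₁ − 1/r₂).
U₁ − U₂ = (8.99×10⁹ N·m²/C²)(-5.74×10⁻⁹ C)(-8.70×10⁻⁹ C)(1/0.602 − 1/0.699) = 1.03×10⁻⁷ J.
v = √(2·1.03×10⁻⁷/2.45×10⁻³) = 9.19×10⁻³ m/s.

9.19×10⁻³ m/s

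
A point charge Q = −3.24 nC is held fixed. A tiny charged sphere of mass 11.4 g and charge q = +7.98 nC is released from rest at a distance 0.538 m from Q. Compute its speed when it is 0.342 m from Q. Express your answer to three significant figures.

6.59×10⁻³ m/s

Only the electrostatic force acts, so mechanical energy is conserved: ½mv² = U₁ − U₂ = kQq(1/r₁ − 1/r₂).
U₁ − U₂ = (8.99×10⁹ N·m²/C²)(-3.24×10⁻⁹ C)(7.98×10⁻⁹ C)(1/0.538 − 1/0.342) = 2.48×10⁻⁷ J.
v = √(2·2.48×10⁻⁷/0.0114) = 6.59×10⁻³ m/s.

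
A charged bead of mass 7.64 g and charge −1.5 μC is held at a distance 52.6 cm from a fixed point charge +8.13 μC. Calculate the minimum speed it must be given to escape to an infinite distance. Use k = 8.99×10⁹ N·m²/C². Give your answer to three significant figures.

To just escape, total mechanical energy must reach zero at infinity: ½mv²_min + U = 0, so ½mv²_min = −U = |kQq|/r.
|U| = |kQq|/r = (8.99×10⁹ N·m²/C²)(8.13×10⁻⁶)(1.50×10⁻⁶)/(0.526) = 0.208 J.
v_min = √(2|U|/m) = √(2·0.208/7.64×10⁻³) = 7.39 m/s.

7.39 m/s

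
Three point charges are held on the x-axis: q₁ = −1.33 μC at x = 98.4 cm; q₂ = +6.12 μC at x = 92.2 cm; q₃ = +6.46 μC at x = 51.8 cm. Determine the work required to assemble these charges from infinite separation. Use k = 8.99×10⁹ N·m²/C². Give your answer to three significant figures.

-0.466 J

The work to assemble the configuration equals its total potential energy, U = Σ kqᵢqⱼ/rᵢⱼ over all pairs.
Pair separations: r₁₂ = 0.0620 m, r₁₃ = 0.466 m, r₂₃ = 0.404 m.
U = (-1.18) + (-0.166) + (0.880) = -0.466 J.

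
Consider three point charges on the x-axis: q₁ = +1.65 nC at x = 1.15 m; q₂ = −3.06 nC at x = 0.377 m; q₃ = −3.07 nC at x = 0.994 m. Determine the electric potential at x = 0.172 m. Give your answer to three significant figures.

Electric potential is a scalar, so the contributions from each charge add algebraically: V = Σ kqᵢ/rᵢ.
Distances from the field point to each charge: r₁ = 0.978 m, r₂ = 0.205 m, r₃ = 0.822 m.
V = k[(1.65×10⁻⁹)/(0.978) + (-3.06×10⁻⁹)/(0.205) + (-3.07×10⁻⁹)/(0.822)] = -153 V.

-153 V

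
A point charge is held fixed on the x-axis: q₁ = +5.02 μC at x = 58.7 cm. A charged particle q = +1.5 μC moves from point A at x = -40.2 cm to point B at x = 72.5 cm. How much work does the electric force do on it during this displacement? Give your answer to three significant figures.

The work done by the electric force is W_field = −ΔU = −q(V_B − V_A) = q(V_A − V_B).
At A: distance to the source charge is 0.989 m; V_A = kq₁/r = 4.56×10⁴ V.
At B: distance to the source charge is 0.138 m; V_B = kq₁/r = 3.27×10⁵ V.
ΔV = V_B − V_A = 2.81×10⁵ V.
W_field = −qΔV = −(1.50×10⁻⁶ C)(2.81×10⁵ V) = -0.422 J.

-0.422 J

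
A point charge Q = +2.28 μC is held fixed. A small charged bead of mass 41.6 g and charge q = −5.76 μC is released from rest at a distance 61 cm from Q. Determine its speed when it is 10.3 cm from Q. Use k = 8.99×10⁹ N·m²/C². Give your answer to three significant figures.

Only the electrostatic force acts, so mechanical energy is conserved: ½mv² = U₁ − U₂ = kQq(1/r₁ − 1/r₂).
U₁ − U₂ = (8.99×10⁹ N·m²/C²)(2.28×10⁻⁶ C)(-5.76×10⁻⁶ C)(1/0.610 − 1/0.103) = 0.953 J.
v = √(2·0.953/0.0416) = 6.77 m/s.

6.77 m/s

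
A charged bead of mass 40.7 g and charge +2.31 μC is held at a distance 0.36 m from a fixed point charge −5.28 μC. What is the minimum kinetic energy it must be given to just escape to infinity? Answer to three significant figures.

To just escape, total mechanical energy must reach zero at infinity: ½mv²_min + U = 0, so ½mv²_min = −U = |kQq|/r.
|U| = |kQq|/r = (8.99×10⁹ N·m²/C²)(5.28×10⁻⁶)(2.31×10⁻⁶)/(0.360) = 0.305 J.

0.305 J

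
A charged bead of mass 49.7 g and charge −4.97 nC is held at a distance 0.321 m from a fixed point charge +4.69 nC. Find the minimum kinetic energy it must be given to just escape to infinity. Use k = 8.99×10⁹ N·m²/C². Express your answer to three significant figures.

6.53×10⁻⁷ J

To just escape, total mechanical energy must reach zero at infinity: ½mv²_min + U = 0, so ½mv²_min = −U = |kQq|/r.
|U| = |kQq|/r = (8.99×10⁹ N·m²/C²)(4.69×10⁻⁹)(4.97×10⁻⁹)/(0.321) = 6.53×10⁻⁷ J.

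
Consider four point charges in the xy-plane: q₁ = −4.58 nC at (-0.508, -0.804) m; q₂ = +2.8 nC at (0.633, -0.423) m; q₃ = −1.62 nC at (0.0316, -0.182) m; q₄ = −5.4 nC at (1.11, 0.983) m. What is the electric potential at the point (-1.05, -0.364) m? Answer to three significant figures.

-76.4 V

The total potential is the scalar sum of each charge's contribution, V = Σ kqᵢ/rᵢ.
Distances from the field point to each charge: r₁ = 0.698 m, r₂ = 1.68 m, r₃ = 1.10 m, r₄ = 2.55 m.
V = k[(-4.58×10⁻⁹)/(0.698) + (2.80×10⁻⁹)/(1.68) + (-1.62×10⁻⁹)/(1.10) + (-5.40×10⁻⁹)/(2.55)] = -76.4 V.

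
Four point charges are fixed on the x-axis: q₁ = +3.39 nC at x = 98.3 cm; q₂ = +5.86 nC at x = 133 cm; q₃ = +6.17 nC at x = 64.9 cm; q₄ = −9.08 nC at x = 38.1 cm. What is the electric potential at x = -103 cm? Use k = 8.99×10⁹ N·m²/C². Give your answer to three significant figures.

12.6 V

The total potential is the scalar sum of each charge's contribution, V = Σ kqᵢ/rᵢ.
Distances from the field point to each charge: r₁ = 2.01 m, r₂ = 2.36 m, r₃ = 1.68 m, r₄ = 1.41 m.
V = k[(3.39×10⁻⁹)/(2.01) + (5.86×10⁻⁹)/(2.36) + (6.17×10⁻⁹)/(1.68) + (-9.08×10⁻⁹)/(1.41)] = 12.6 V.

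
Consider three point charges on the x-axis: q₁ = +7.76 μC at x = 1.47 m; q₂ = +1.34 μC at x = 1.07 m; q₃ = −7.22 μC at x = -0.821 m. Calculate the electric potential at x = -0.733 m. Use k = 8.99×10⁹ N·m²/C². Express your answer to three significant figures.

-6.99×10⁵ V

The total potential is the scalar sum of each charge's contribution, V = Σ kqᵢ/rᵢ.
Distances from the field point to each charge: r₁ = 2.20 m, r₂ = 1.80 m, r₃ = 0.0880 m.
V = k[(7.76×10⁻⁶)/(2.20) + (1.34×10⁻⁶)/(1.80) + (-7.22×10⁻⁶)/(0.0880)] = -6.99×10⁵ V.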